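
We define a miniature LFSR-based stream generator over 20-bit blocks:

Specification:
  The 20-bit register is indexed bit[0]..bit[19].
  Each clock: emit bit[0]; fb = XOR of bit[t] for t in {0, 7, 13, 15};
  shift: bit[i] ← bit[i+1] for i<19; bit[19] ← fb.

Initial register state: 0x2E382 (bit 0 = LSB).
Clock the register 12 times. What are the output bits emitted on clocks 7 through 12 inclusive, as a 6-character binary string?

reg_0 = 0x2E382
clock 1: out=0, reg = 0x971C1
clock 2: out=1, reg = 0xCB8E0
clock 3: out=0, reg = 0xE5C70
clock 4: out=0, reg = 0x72E38
clock 5: out=0, reg = 0xB971C
clock 6: out=0, reg = 0xDCB8E
clock 7: out=0, reg = 0x6E5C7
clock 8: out=1, reg = 0x372E3
clock 9: out=1, reg = 0x9B971
clock 10: out=1, reg = 0xCDCB8
clock 11: out=0, reg = 0x66E5C
clock 12: out=0, reg = 0xB372E

011100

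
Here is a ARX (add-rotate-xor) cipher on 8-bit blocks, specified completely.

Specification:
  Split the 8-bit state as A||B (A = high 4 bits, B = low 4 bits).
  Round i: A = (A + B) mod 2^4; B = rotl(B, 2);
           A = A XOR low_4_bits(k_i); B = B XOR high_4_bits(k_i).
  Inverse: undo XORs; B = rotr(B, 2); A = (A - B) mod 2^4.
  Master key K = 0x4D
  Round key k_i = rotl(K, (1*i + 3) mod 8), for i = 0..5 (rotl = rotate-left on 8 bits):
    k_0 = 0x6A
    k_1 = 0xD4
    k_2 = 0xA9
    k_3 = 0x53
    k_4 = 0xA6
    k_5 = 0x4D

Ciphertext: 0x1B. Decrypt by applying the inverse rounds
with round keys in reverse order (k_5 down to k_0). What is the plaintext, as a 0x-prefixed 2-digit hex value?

0x5E

s_0 = ciphertext = 0x1B
s_1 = InvRound(s_0, k_5) = 0xDF
s_2 = InvRound(s_1, k_4) = 0x65
s_3 = InvRound(s_2, k_3) = 0x50
s_4 = InvRound(s_3, k_2) = 0x2A
s_5 = InvRound(s_4, k_1) = 0x9D
s_6 = InvRound(s_5, k_0) = 0x5E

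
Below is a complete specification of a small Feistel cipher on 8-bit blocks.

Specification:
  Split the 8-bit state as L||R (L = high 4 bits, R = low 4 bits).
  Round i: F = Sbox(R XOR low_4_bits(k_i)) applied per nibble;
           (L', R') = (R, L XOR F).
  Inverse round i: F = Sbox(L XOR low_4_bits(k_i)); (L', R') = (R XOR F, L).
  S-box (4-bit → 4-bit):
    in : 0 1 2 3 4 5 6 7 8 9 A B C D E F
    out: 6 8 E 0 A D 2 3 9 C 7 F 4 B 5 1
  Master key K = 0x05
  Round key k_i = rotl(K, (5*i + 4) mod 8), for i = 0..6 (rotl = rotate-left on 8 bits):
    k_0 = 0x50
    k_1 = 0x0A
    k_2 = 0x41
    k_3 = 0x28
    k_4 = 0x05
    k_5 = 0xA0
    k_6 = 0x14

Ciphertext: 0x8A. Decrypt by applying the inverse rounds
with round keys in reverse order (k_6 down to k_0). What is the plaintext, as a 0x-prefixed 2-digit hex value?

s_0 = ciphertext = 0x8A
s_1 = InvRound(s_0, k_6) = 0xE8
s_2 = InvRound(s_1, k_5) = 0xDE
s_3 = InvRound(s_2, k_4) = 0x7D
s_4 = InvRound(s_3, k_3) = 0xC7
s_5 = InvRound(s_4, k_2) = 0xCC
s_6 = InvRound(s_5, k_1) = 0xEC
s_7 = InvRound(s_6, k_0) = 0x9E

0x9E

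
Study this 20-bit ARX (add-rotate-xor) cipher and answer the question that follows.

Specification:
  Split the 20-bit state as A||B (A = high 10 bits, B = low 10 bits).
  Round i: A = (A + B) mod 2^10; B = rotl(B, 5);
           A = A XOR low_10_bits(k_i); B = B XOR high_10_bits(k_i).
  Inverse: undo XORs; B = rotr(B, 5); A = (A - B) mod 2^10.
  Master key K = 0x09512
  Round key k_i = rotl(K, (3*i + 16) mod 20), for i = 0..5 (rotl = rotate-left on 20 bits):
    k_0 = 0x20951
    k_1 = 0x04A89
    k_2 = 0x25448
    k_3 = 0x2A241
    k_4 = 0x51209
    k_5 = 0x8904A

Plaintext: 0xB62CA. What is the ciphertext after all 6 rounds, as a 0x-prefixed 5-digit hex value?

0x7C63E

s_0 = plaintext = 0xB62CA
s_1 = Round(s_0, k_0) = 0x3CDD4
s_2 = Round(s_1, k_1) = 0x13A9C
s_3 = Round(s_2, k_2) = 0xA8B01
s_4 = Round(s_3, k_3) = 0xF8890
s_5 = Round(s_4, k_4) = 0x9EF40
s_6 = Round(s_5, k_5) = 0x7C63E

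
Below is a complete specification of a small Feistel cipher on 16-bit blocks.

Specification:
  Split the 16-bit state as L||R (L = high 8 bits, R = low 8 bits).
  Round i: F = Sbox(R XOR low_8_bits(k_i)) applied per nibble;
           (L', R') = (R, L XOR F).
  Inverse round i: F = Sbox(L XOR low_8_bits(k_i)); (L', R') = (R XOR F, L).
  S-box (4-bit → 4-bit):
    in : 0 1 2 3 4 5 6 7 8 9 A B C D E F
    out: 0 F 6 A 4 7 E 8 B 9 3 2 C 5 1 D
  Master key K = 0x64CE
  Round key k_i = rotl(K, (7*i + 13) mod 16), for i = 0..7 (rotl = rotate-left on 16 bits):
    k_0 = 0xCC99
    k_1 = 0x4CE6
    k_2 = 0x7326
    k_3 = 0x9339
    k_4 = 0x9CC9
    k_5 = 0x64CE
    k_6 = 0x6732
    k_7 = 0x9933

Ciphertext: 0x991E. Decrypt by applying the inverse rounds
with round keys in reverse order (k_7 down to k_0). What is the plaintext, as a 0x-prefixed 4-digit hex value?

0x9A91

s_0 = ciphertext = 0x991E
s_1 = InvRound(s_0, k_7) = 0x2D99
s_2 = InvRound(s_1, k_6) = 0x642D
s_3 = InvRound(s_2, k_5) = 0x1E64
s_4 = InvRound(s_3, k_4) = 0x3C1E
s_5 = InvRound(s_4, k_3) = 0x193C
s_6 = InvRound(s_5, k_2) = 0x9119
s_7 = InvRound(s_6, k_1) = 0x9191
s_8 = InvRound(s_7, k_0) = 0x9A91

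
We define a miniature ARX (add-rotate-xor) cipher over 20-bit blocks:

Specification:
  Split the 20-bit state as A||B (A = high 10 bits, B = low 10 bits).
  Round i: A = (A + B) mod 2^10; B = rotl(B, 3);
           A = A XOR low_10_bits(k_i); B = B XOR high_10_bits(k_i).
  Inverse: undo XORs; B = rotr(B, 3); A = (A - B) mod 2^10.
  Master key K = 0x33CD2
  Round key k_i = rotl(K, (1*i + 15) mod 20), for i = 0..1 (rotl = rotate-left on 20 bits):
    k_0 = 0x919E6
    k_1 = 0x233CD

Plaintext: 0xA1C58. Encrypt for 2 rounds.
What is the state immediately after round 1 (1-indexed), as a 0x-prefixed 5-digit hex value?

0xCE486

s_0 = plaintext = 0xA1C58
s_1 = Round(s_0, k_0) = 0xCE486
s_2 = Round(s_1, k_1) = 0x1C8BD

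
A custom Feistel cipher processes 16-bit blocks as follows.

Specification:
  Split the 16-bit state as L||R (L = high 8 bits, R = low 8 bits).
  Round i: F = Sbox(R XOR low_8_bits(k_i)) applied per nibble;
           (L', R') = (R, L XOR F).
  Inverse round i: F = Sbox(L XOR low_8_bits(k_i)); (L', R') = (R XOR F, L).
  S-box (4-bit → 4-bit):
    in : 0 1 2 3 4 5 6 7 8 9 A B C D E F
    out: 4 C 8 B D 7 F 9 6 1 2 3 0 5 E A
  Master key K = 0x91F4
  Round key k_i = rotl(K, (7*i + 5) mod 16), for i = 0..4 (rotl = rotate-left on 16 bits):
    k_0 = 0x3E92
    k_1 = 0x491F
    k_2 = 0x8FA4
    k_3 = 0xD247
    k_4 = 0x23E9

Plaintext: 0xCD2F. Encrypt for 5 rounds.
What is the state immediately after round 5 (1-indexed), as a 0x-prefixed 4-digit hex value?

s_0 = plaintext = 0xCD2F
s_1 = Round(s_0, k_0) = 0x2FF8
s_2 = Round(s_1, k_1) = 0xF8C6
s_3 = Round(s_2, k_2) = 0xC600
s_4 = Round(s_3, k_3) = 0x001F
s_5 = Round(s_4, k_4) = 0x1FAF

0x1FAF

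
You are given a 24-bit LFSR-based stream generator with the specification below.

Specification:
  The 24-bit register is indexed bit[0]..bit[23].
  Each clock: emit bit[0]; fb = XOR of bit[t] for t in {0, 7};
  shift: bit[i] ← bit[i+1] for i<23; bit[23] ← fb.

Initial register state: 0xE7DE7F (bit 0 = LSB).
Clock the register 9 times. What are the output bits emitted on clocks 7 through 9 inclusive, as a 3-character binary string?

100

reg_0 = 0xE7DE7F
clock 1: out=1, reg = 0xF3EF3F
clock 2: out=1, reg = 0xF9F79F
clock 3: out=1, reg = 0x7CFBCF
clock 4: out=1, reg = 0x3E7DE7
clock 5: out=1, reg = 0x1F3EF3
clock 6: out=1, reg = 0x0F9F79
clock 7: out=1, reg = 0x87CFBC
clock 8: out=0, reg = 0xC3E7DE
clock 9: out=0, reg = 0xE1F3EF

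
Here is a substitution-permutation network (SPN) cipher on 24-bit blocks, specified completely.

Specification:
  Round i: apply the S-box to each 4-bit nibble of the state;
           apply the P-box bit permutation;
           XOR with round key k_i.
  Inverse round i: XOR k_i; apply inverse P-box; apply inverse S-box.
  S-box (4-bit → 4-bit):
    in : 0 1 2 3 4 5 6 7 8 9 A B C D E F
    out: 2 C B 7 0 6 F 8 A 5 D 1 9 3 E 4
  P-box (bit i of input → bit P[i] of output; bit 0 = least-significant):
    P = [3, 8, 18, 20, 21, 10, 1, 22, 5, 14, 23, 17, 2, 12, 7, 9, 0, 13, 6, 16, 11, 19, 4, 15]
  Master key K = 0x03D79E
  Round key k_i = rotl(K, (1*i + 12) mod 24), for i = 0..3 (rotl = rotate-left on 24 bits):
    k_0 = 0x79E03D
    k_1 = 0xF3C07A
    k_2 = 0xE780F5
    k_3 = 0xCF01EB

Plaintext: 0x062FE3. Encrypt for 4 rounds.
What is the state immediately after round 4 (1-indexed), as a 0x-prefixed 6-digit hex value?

s_0 = plaintext = 0x062FE3
s_1 = Round(s_0, k_0) = 0xB4D772
s_2 = Round(s_1, k_1) = 0xA1D976
s_3 = Round(s_2, k_2) = 0x321989
s_4 = Round(s_3, k_3) = 0x022F52

0x022F52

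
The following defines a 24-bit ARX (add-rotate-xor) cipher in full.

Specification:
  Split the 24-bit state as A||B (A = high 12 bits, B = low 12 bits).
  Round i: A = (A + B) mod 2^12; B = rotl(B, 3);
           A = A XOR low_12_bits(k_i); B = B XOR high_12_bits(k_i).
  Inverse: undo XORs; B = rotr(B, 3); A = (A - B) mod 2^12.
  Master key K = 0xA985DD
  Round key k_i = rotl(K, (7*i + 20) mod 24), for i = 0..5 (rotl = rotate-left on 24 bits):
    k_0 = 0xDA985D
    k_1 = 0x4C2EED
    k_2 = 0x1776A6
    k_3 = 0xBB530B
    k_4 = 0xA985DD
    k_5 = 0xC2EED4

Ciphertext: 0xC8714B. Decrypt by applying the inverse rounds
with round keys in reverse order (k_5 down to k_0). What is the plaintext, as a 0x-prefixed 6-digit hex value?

0x992B0D

s_0 = ciphertext = 0xC8714B
s_1 = InvRound(s_0, k_5) = 0x6A7BAC
s_2 = InvRound(s_1, k_4) = 0xB54826
s_3 = InvRound(s_2, k_3) = 0x1ED672
s_4 = InvRound(s_3, k_2) = 0xC6BAE0
s_5 = InvRound(s_4, k_1) = 0xCC25C4
s_6 = InvRound(s_5, k_0) = 0x992B0D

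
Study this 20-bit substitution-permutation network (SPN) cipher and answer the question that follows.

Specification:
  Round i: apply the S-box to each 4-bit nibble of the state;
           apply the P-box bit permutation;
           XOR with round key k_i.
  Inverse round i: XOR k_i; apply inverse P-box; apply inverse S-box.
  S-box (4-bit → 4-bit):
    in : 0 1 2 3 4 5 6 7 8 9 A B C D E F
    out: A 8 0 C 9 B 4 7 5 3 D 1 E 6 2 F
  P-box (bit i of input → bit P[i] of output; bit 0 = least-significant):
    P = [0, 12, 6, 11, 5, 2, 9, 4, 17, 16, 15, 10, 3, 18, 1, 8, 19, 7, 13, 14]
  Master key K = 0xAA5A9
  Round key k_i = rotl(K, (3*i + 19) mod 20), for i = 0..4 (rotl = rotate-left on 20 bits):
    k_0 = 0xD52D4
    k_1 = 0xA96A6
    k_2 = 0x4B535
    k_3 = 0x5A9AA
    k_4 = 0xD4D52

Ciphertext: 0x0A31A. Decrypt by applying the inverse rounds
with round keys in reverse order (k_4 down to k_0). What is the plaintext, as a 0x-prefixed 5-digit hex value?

s_0 = ciphertext = 0x0A31A
s_1 = InvRound(s_0, k_4) = 0xA9C63
s_2 = InvRound(s_1, k_3) = 0x75527
s_3 = InvRound(s_2, k_2) = 0x36712
s_4 = InvRound(s_3, k_1) = 0xF1D5E
s_5 = InvRound(s_4, k_0) = 0x0A461

0x0A461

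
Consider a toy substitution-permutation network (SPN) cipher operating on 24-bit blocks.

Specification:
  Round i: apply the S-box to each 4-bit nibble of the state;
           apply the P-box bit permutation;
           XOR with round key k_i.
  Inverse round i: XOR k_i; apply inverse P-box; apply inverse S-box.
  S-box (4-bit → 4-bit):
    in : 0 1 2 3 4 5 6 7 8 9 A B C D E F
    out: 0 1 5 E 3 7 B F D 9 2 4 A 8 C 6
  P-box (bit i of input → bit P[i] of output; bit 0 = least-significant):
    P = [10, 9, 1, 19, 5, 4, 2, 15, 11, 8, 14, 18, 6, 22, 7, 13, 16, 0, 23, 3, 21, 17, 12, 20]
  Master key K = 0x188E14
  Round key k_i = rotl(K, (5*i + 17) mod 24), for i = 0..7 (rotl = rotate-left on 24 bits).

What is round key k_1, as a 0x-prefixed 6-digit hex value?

0x062385

K = 0x188E14
k_0 = rotl(K, (5*0+17) mod 24) = rotl(K, 17) = 0x28311C
k_1 = rotl(K, (5*1+17) mod 24) = rotl(K, 22) = 0x062385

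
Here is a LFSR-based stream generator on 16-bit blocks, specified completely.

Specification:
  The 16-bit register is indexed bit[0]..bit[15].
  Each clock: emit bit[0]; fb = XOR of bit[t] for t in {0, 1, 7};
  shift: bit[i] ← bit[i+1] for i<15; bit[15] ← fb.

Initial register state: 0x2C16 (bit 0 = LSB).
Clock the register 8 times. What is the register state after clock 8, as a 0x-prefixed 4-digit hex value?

0x452C

reg_0 = 0x2C16
clock 1: out=0, reg = 0x960B
clock 2: out=1, reg = 0x4B05
clock 3: out=1, reg = 0xA582
clock 4: out=0, reg = 0x52C1
clock 5: out=1, reg = 0x2960
clock 6: out=0, reg = 0x14B0
clock 7: out=0, reg = 0x8A58
clock 8: out=0, reg = 0x452C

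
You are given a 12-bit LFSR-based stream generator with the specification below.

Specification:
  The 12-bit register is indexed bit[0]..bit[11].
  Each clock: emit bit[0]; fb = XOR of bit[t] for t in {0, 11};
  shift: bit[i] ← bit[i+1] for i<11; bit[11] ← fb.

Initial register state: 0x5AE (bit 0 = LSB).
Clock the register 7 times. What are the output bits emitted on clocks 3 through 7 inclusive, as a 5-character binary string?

reg_0 = 0x5AE
clock 1: out=0, reg = 0x2D7
clock 2: out=1, reg = 0x96B
clock 3: out=1, reg = 0x4B5
clock 4: out=1, reg = 0xA5A
clock 5: out=0, reg = 0xD2D
clock 6: out=1, reg = 0x696
clock 7: out=0, reg = 0x34B

11010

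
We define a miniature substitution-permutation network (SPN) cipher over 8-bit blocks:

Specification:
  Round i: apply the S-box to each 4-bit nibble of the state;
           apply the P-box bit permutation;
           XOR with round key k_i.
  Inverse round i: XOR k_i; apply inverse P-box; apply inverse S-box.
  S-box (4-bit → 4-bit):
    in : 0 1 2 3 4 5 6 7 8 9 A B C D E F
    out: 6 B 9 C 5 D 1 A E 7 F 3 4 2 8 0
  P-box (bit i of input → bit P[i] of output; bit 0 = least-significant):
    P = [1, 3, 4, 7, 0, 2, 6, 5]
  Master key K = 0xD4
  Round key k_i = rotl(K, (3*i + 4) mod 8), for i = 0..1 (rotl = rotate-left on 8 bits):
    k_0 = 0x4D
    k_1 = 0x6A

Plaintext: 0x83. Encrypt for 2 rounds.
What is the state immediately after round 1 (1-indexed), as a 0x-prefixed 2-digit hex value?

s_0 = plaintext = 0x83
s_1 = Round(s_0, k_0) = 0xB9
s_2 = Round(s_1, k_1) = 0x75

0xB9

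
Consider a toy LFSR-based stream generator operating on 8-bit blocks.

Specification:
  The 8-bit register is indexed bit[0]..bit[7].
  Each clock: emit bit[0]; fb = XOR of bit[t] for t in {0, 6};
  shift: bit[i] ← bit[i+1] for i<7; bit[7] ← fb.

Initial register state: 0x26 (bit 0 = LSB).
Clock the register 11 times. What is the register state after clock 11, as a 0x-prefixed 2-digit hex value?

reg_0 = 0x26
clock 1: out=0, reg = 0x13
clock 2: out=1, reg = 0x89
clock 3: out=1, reg = 0xC4
clock 4: out=0, reg = 0xE2
clock 5: out=0, reg = 0xF1
clock 6: out=1, reg = 0x78
clock 7: out=0, reg = 0xBC
clock 8: out=0, reg = 0x5E
clock 9: out=0, reg = 0xAF
clock 10: out=1, reg = 0xD7
clock 11: out=1, reg = 0x6B

0x6B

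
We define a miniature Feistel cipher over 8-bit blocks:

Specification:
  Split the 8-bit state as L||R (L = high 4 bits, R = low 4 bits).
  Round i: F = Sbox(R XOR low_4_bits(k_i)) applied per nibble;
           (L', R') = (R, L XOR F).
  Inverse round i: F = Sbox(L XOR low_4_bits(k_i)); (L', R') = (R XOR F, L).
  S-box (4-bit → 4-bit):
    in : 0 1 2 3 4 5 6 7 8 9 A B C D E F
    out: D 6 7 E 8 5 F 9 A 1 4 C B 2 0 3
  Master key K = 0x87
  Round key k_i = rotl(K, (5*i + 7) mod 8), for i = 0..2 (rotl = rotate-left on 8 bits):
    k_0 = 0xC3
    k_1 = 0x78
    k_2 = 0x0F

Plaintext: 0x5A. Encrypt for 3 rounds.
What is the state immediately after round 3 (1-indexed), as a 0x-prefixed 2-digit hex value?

0x14

s_0 = plaintext = 0x5A
s_1 = Round(s_0, k_0) = 0xA4
s_2 = Round(s_1, k_1) = 0x41
s_3 = Round(s_2, k_2) = 0x14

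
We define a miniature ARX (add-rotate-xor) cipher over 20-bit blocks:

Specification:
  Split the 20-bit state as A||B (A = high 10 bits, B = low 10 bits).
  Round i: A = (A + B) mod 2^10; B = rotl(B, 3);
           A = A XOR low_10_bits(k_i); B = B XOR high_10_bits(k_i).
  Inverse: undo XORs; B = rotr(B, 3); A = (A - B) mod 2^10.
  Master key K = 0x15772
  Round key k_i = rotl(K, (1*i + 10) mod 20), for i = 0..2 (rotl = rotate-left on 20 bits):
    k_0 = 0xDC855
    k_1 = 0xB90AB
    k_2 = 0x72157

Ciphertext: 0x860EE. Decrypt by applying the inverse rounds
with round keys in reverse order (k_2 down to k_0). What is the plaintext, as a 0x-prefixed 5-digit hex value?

0xAD169

s_0 = ciphertext = 0x860EE
s_1 = InvRound(s_0, k_2) = 0x0AF24
s_2 = InvRound(s_1, k_1) = 0x12038
s_3 = InvRound(s_2, k_0) = 0xAD169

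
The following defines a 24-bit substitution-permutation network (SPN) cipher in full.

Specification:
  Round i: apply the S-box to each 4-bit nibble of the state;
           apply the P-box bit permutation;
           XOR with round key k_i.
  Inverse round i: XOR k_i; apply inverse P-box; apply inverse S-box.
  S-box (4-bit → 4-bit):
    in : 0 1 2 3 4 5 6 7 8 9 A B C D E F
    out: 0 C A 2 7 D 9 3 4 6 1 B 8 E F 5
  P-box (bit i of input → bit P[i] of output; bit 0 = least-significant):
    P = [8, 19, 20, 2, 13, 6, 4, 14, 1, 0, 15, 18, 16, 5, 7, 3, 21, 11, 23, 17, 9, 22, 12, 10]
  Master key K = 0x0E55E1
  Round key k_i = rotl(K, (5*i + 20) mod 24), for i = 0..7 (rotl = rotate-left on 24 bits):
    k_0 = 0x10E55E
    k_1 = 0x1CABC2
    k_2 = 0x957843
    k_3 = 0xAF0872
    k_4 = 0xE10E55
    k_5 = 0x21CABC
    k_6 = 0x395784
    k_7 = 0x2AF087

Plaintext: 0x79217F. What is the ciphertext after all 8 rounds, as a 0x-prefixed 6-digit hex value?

s_0 = plaintext = 0x79217F
s_1 = Round(s_0, k_0) = 0xC44E36
s_2 = Round(s_1, k_1) = 0xB92625
s_3 = Round(s_2, k_2) = 0x41372D
s_4 = Round(s_3, k_3) = 0x755A15
s_5 = Round(s_4, k_4) = 0x124DCB
s_6 = Round(s_5, k_5) = 0x2E1719
s_7 = Round(s_6, k_6) = 0xC31B1F
s_8 = Round(s_7, k_7) = 0x3EBD1C

0x3EBD1C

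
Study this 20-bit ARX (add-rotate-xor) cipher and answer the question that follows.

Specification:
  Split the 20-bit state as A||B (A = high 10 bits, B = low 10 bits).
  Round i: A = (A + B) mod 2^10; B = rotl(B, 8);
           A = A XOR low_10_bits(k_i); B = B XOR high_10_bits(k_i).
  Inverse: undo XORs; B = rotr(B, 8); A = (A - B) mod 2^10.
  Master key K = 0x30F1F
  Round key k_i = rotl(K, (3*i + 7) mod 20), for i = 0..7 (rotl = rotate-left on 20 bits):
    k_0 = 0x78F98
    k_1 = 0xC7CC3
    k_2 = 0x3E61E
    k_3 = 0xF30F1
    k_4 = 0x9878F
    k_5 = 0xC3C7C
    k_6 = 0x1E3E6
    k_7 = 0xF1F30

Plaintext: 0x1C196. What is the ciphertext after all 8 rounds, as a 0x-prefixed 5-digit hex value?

s_0 = plaintext = 0x1C196
s_1 = Round(s_0, k_0) = 0x67B86
s_2 = Round(s_1, k_1) = 0x79DFE
s_3 = Round(s_2, k_2) = 0x7EE86
s_4 = Round(s_3, k_3) = 0x1C16D
s_5 = Round(s_4, k_4) = 0x94B3A
s_6 = Round(s_5, k_5) = 0x7C1C1
s_7 = Round(s_6, k_6) = 0x15D08
s_8 = Round(s_7, k_7) = 0x9BF85

0x9BF85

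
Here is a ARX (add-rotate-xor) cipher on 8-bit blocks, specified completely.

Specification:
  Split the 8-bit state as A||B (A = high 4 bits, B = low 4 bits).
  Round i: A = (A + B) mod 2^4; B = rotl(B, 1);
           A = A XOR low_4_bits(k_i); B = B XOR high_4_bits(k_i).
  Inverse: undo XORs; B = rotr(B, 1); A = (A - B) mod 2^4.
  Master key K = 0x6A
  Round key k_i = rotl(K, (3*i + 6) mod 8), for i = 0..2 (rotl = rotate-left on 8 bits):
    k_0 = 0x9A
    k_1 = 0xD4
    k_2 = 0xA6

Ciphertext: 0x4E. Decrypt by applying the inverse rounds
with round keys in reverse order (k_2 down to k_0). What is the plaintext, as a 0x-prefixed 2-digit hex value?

s_0 = ciphertext = 0x4E
s_1 = InvRound(s_0, k_2) = 0x02
s_2 = InvRound(s_1, k_1) = 0x5F
s_3 = InvRound(s_2, k_0) = 0xC3

0xC3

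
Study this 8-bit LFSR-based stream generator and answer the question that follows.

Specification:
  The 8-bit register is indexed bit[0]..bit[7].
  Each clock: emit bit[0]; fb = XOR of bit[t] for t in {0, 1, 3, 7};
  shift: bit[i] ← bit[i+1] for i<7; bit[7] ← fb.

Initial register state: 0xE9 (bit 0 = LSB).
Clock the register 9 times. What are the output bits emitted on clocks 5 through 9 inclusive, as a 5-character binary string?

reg_0 = 0xE9
clock 1: out=1, reg = 0xF4
clock 2: out=0, reg = 0xFA
clock 3: out=0, reg = 0xFD
clock 4: out=1, reg = 0xFE
clock 5: out=0, reg = 0xFF
clock 6: out=1, reg = 0x7F
clock 7: out=1, reg = 0xBF
clock 8: out=1, reg = 0x5F
clock 9: out=1, reg = 0xAF

01111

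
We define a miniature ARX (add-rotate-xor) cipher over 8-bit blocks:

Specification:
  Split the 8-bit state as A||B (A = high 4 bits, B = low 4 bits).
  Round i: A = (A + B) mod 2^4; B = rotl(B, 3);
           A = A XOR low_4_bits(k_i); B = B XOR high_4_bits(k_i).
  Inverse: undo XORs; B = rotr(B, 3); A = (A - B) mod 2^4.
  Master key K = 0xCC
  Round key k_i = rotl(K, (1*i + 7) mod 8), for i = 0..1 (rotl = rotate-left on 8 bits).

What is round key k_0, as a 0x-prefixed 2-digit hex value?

0x66

K = 0xCC
k_0 = rotl(K, (1*0+7) mod 8) = rotl(K, 7) = 0x66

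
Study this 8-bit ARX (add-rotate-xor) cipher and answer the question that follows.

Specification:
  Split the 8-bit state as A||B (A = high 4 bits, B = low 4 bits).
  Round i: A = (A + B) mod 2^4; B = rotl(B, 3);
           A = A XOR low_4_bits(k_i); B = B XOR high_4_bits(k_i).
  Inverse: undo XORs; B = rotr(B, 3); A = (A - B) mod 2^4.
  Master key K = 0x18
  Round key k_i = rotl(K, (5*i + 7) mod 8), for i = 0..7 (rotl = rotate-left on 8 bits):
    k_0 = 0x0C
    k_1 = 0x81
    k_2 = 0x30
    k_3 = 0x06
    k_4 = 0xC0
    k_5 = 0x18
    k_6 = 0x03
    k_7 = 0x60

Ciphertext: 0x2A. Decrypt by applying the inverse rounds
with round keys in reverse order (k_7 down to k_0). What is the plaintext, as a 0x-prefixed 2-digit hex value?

s_0 = ciphertext = 0x2A
s_1 = InvRound(s_0, k_7) = 0x99
s_2 = InvRound(s_1, k_6) = 0x73
s_3 = InvRound(s_2, k_5) = 0xB4
s_4 = InvRound(s_3, k_4) = 0xA1
s_5 = InvRound(s_4, k_3) = 0xA2
s_6 = InvRound(s_5, k_2) = 0x82
s_7 = InvRound(s_6, k_1) = 0x45
s_8 = InvRound(s_7, k_0) = 0xEA

0xEA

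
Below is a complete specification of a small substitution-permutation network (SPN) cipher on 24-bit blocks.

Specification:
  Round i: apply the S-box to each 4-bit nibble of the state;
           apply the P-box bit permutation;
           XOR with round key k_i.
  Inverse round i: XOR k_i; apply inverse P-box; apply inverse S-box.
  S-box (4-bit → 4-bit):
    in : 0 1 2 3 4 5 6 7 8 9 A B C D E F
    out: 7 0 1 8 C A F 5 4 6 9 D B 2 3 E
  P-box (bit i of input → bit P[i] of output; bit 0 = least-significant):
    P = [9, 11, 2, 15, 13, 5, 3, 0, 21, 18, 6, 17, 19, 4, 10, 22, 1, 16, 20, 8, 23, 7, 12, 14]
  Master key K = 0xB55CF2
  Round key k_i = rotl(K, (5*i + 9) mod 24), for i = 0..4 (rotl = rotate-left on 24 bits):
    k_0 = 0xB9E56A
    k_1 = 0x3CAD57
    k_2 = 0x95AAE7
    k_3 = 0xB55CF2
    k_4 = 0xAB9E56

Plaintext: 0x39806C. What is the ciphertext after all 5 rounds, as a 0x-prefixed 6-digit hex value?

0xB30FEF

s_0 = plaintext = 0x39806C
s_1 = Round(s_0, k_0) = 0x8C0B03
s_2 = Round(s_1, k_1) = 0x17182D
s_3 = Round(s_2, k_2) = 0x8582A5
s_4 = Round(s_3, k_3) = 0x94E1F3
s_5 = Round(s_4, k_4) = 0xB30FEF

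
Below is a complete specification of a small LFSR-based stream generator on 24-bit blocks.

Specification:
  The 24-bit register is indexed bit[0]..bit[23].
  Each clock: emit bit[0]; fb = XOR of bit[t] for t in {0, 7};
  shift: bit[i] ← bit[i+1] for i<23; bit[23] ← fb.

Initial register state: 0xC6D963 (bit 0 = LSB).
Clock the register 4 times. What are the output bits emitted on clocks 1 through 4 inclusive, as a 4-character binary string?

1100

reg_0 = 0xC6D963
clock 1: out=1, reg = 0xE36CB1
clock 2: out=1, reg = 0x71B658
clock 3: out=0, reg = 0x38DB2C
clock 4: out=0, reg = 0x1C6D96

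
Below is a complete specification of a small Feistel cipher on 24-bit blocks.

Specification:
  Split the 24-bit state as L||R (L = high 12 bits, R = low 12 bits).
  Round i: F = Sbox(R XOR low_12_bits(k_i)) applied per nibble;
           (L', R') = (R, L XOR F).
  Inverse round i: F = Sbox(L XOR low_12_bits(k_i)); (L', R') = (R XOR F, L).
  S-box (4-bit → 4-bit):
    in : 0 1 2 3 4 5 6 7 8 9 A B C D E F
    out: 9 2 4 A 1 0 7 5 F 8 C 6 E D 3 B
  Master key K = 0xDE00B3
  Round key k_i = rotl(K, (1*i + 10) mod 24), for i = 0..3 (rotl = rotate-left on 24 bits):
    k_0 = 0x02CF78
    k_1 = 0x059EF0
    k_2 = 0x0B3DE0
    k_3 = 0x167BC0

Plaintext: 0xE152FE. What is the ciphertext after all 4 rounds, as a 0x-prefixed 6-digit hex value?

0x74E129

s_0 = plaintext = 0xE152FE
s_1 = Round(s_0, k_0) = 0x2FE3E2
s_2 = Round(s_1, k_1) = 0x3E2FDA
s_3 = Round(s_2, k_2) = 0xFDA74E
s_4 = Round(s_3, k_3) = 0x74E129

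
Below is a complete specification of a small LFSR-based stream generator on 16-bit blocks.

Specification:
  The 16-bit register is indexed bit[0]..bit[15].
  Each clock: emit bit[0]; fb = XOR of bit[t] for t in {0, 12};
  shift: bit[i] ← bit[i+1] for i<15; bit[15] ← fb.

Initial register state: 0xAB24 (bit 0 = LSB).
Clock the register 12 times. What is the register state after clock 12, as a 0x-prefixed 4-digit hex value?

reg_0 = 0xAB24
clock 1: out=0, reg = 0x5592
clock 2: out=0, reg = 0xAAC9
clock 3: out=1, reg = 0xD564
clock 4: out=0, reg = 0xEAB2
clock 5: out=0, reg = 0x7559
clock 6: out=1, reg = 0x3AAC
clock 7: out=0, reg = 0x9D56
clock 8: out=0, reg = 0xCEAB
clock 9: out=1, reg = 0xE755
clock 10: out=1, reg = 0xF3AA
clock 11: out=0, reg = 0xF9D5
clock 12: out=1, reg = 0x7CEA

0x7CEA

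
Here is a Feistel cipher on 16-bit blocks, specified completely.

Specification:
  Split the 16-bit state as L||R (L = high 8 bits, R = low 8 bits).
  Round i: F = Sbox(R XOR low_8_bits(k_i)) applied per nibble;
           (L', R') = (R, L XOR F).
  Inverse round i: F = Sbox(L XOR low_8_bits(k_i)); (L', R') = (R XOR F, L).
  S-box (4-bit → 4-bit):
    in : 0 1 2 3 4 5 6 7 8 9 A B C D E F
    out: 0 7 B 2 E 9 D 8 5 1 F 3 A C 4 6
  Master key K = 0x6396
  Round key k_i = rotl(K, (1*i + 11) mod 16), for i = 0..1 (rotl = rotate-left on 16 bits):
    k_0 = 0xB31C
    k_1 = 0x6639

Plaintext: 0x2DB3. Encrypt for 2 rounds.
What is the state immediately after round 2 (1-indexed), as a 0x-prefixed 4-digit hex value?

s_0 = plaintext = 0x2DB3
s_1 = Round(s_0, k_0) = 0xB3DB
s_2 = Round(s_1, k_1) = 0xDBF8

0xDBF8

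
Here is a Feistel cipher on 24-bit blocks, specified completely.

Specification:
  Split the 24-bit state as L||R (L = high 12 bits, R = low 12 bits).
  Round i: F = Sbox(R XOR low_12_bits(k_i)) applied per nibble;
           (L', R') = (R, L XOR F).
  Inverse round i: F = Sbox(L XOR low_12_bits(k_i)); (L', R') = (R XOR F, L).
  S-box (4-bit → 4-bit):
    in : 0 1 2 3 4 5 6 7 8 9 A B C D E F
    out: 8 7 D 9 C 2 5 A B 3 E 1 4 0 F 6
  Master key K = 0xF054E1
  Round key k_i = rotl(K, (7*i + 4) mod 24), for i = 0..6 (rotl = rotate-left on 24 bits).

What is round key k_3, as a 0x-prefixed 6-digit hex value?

K = 0xF054E1
k_0 = rotl(K, (7*0+4) mod 24) = rotl(K, 4) = 0x054E1F
k_1 = rotl(K, (7*1+4) mod 24) = rotl(K, 11) = 0xA70F82
k_2 = rotl(K, (7*2+4) mod 24) = rotl(K, 18) = 0x87C153
k_3 = rotl(K, (7*3+4) mod 24) = rotl(K, 1) = 0xE0A9C3

0xE0A9C3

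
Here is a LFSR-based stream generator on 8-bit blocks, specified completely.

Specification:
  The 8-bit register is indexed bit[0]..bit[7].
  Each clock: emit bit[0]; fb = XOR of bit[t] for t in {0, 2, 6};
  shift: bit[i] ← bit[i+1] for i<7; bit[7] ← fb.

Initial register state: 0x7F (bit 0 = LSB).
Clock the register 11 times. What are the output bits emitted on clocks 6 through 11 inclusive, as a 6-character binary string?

110101

reg_0 = 0x7F
clock 1: out=1, reg = 0xBF
clock 2: out=1, reg = 0x5F
clock 3: out=1, reg = 0xAF
clock 4: out=1, reg = 0x57
clock 5: out=1, reg = 0xAB
clock 6: out=1, reg = 0xD5
clock 7: out=1, reg = 0xEA
clock 8: out=0, reg = 0xF5
clock 9: out=1, reg = 0xFA
clock 10: out=0, reg = 0xFD
clock 11: out=1, reg = 0xFE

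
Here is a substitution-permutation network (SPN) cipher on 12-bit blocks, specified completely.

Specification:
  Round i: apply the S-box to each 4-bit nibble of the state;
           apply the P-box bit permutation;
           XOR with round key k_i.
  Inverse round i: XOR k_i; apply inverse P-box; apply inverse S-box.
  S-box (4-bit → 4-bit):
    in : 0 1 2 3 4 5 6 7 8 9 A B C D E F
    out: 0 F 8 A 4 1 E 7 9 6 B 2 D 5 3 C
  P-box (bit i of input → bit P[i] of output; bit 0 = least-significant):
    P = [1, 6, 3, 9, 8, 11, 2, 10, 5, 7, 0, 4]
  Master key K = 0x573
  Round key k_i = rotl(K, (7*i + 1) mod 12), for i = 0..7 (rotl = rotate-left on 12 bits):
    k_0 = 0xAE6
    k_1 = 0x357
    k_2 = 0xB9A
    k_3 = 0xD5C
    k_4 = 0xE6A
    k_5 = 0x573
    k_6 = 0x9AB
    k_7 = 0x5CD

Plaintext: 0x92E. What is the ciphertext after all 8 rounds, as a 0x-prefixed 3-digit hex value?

0x2F7

s_0 = plaintext = 0x92E
s_1 = Round(s_0, k_0) = 0xE25
s_2 = Round(s_1, k_1) = 0x7F5
s_3 = Round(s_2, k_2) = 0xF3D
s_4 = Round(s_3, k_3) = 0x147
s_5 = Round(s_4, k_4) = 0xE95
s_6 = Round(s_5, k_5) = 0xDD5
s_7 = Round(s_6, k_6) = 0x88C
s_8 = Round(s_7, k_7) = 0x2F7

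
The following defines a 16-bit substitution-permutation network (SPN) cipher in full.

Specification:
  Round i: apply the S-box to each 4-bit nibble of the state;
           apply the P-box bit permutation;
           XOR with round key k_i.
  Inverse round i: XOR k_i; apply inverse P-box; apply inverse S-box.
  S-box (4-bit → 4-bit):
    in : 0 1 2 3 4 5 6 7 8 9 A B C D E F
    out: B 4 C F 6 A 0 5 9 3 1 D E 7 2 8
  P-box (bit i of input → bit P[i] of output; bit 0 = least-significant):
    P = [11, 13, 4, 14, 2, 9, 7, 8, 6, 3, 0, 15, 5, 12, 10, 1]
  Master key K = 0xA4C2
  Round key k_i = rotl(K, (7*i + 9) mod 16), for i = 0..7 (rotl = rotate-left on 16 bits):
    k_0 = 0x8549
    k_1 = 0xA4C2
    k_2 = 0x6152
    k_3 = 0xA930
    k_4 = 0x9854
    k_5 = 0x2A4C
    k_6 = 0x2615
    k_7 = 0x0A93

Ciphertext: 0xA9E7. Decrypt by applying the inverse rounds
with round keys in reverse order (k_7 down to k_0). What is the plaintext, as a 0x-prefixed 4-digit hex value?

s_0 = ciphertext = 0xA9E7
s_1 = InvRound(s_0, k_7) = 0xA804
s_2 = InvRound(s_1, k_6) = 0x12E7
s_3 = InvRound(s_2, k_5) = 0x0419
s_4 = InvRound(s_3, k_4) = 0x43AA
s_5 = InvRound(s_4, k_3) = 0xF543
s_6 = InvRound(s_5, k_2) = 0x4261
s_7 = InvRound(s_6, k_1) = 0xB245
s_8 = InvRound(s_7, k_0) = 0x4E0E

0x4E0E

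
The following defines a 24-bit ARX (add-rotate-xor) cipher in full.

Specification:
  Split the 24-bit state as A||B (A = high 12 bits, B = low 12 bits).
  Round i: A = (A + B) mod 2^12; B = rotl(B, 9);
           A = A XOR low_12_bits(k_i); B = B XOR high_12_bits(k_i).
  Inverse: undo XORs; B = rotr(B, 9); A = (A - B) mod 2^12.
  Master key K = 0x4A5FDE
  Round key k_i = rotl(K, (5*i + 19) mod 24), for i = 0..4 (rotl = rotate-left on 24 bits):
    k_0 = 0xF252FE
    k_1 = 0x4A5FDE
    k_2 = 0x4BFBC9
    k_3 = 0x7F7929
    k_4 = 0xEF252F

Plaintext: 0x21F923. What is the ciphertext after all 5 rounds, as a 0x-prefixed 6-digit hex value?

s_0 = plaintext = 0x21F923
s_1 = Round(s_0, k_0) = 0x9BC801
s_2 = Round(s_1, k_1) = 0xE637A5
s_3 = Round(s_2, k_2) = 0xDC1E4B
s_4 = Round(s_3, k_3) = 0x52503E
s_5 = Round(s_4, k_4) = 0x04C2F5

0x04C2F5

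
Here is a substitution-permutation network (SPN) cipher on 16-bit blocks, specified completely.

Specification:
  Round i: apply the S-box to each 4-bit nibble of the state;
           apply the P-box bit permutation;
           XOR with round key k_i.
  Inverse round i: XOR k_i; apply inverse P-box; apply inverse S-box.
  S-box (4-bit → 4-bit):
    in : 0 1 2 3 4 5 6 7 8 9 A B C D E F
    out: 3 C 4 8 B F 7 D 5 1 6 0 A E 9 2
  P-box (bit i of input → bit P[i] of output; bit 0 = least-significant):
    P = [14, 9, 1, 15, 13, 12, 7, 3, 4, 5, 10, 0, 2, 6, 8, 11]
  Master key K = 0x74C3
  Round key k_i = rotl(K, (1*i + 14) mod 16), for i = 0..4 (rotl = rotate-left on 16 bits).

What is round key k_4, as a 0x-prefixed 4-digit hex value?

0xD30D

K = 0x74C3
k_0 = rotl(K, (1*0+14) mod 16) = rotl(K, 14) = 0xDD30
k_1 = rotl(K, (1*1+14) mod 16) = rotl(K, 15) = 0xBA61
k_2 = rotl(K, (1*2+14) mod 16) = rotl(K, 0) = 0x74C3
k_3 = rotl(K, (1*3+14) mod 16) = rotl(K, 1) = 0xE986
k_4 = rotl(K, (1*4+14) mod 16) = rotl(K, 2) = 0xD30D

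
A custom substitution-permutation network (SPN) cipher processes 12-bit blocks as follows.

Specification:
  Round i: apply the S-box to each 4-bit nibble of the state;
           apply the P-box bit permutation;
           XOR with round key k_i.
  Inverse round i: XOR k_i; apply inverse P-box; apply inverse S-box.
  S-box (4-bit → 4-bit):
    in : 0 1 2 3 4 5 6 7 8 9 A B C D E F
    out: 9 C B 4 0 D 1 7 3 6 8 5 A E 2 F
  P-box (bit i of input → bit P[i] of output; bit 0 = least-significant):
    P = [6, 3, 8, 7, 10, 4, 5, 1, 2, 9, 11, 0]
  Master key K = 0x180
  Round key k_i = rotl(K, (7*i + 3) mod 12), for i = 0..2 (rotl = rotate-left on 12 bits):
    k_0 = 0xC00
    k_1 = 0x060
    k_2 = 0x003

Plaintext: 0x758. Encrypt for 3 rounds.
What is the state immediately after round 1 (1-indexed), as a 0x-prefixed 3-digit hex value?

0x26E

s_0 = plaintext = 0x758
s_1 = Round(s_0, k_0) = 0x26E
s_2 = Round(s_1, k_1) = 0x66D
s_3 = Round(s_2, k_2) = 0x58F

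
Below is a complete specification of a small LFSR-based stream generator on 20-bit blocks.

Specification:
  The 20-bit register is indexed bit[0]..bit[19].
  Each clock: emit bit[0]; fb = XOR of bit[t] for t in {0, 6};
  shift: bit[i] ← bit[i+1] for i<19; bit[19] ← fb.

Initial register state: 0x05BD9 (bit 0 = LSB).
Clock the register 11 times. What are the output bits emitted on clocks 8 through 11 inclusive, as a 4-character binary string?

reg_0 = 0x05BD9
clock 1: out=1, reg = 0x02DEC
clock 2: out=0, reg = 0x816F6
clock 3: out=0, reg = 0xC0B7B
clock 4: out=1, reg = 0x605BD
clock 5: out=1, reg = 0xB02DE
clock 6: out=0, reg = 0xD816F
clock 7: out=1, reg = 0x6C0B7
clock 8: out=1, reg = 0xB605B
clock 9: out=1, reg = 0x5B02D
clock 10: out=1, reg = 0xAD816
clock 11: out=0, reg = 0x56C0B

1110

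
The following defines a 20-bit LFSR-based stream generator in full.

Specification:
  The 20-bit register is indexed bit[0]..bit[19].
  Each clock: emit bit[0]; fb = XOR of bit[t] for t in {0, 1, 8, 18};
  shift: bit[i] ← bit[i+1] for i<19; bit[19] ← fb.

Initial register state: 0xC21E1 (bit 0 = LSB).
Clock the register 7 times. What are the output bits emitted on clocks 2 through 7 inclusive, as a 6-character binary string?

000011

reg_0 = 0xC21E1
clock 1: out=1, reg = 0xE10F0
clock 2: out=0, reg = 0xF0878
clock 3: out=0, reg = 0xF843C
clock 4: out=0, reg = 0xFC21E
clock 5: out=0, reg = 0x7E10F
clock 6: out=1, reg = 0x3F087
clock 7: out=1, reg = 0x1F843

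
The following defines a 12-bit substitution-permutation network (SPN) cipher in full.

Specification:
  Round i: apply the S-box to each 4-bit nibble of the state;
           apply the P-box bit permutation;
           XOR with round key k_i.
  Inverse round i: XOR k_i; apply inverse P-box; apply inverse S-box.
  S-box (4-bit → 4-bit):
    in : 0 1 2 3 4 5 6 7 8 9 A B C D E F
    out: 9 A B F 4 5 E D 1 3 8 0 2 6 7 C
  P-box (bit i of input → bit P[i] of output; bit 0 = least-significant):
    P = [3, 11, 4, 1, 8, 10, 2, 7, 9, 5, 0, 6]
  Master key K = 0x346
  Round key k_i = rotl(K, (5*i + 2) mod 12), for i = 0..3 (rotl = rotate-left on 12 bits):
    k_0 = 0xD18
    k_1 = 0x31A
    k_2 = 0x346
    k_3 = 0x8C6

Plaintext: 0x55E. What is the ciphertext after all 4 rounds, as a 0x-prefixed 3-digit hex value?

0xD6A

s_0 = plaintext = 0x55E
s_1 = Round(s_0, k_0) = 0x605
s_2 = Round(s_1, k_1) = 0x2E3
s_3 = Round(s_2, k_2) = 0xC38
s_4 = Round(s_3, k_3) = 0xD6A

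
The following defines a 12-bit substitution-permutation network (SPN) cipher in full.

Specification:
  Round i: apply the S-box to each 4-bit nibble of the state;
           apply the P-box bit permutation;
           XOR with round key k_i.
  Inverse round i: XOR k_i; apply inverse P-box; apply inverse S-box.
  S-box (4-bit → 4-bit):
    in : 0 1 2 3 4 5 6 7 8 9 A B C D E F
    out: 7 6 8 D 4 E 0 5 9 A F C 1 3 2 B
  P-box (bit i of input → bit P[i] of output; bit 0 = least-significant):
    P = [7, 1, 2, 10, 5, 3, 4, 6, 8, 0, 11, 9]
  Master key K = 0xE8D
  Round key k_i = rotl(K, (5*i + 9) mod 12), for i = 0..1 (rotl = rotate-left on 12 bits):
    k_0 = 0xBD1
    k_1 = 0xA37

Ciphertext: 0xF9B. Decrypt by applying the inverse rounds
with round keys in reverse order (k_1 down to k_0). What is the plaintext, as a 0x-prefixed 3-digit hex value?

s_0 = ciphertext = 0xF9B
s_1 = InvRound(s_0, k_1) = 0xCD3
s_2 = InvRound(s_1, k_0) = 0x869

0x869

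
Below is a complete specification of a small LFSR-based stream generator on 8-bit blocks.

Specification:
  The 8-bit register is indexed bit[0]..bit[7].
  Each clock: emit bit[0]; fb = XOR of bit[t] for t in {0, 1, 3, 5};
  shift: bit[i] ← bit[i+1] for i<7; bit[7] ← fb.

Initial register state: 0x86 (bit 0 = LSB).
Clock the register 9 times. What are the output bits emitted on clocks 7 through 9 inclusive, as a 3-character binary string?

011

reg_0 = 0x86
clock 1: out=0, reg = 0xC3
clock 2: out=1, reg = 0x61
clock 3: out=1, reg = 0x30
clock 4: out=0, reg = 0x98
clock 5: out=0, reg = 0xCC
clock 6: out=0, reg = 0xE6
clock 7: out=0, reg = 0x73
clock 8: out=1, reg = 0xB9
clock 9: out=1, reg = 0xDC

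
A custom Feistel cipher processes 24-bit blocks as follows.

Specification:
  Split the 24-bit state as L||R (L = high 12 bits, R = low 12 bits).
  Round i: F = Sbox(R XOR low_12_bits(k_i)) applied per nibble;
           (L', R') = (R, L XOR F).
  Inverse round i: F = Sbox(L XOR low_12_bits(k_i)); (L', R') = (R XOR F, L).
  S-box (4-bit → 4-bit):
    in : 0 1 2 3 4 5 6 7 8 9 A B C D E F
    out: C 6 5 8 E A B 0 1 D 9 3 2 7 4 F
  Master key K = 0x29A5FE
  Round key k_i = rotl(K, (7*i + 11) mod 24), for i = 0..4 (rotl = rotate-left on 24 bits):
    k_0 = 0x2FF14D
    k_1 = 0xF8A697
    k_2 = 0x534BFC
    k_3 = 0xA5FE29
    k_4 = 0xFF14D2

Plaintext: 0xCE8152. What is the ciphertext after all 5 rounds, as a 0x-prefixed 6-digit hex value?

s_0 = plaintext = 0xCE8152
s_1 = Round(s_0, k_0) = 0x152087
s_2 = Round(s_1, k_1) = 0x087A3E
s_3 = Round(s_2, k_2) = 0xA3E6A2
s_4 = Round(s_3, k_3) = 0x6A2B2D
s_5 = Round(s_4, k_4) = 0xB2D95D

0xB2D95D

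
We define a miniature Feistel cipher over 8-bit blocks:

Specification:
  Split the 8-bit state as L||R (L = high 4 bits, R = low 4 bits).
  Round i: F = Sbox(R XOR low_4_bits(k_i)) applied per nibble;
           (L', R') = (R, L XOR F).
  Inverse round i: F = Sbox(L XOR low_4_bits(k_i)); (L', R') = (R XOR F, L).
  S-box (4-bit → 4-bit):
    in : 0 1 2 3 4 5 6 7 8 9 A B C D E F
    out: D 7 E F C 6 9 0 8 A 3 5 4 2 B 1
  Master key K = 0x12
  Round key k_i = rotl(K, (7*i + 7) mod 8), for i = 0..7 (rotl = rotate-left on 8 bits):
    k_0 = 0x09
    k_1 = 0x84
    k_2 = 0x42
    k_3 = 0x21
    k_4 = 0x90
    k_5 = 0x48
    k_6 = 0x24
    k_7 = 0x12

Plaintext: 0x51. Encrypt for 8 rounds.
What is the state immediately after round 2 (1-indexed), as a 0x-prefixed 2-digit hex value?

s_0 = plaintext = 0x51
s_1 = Round(s_0, k_0) = 0x1D
s_2 = Round(s_1, k_1) = 0xDB
s_3 = Round(s_2, k_2) = 0xB7
s_4 = Round(s_3, k_3) = 0x72
s_5 = Round(s_4, k_4) = 0x29
s_6 = Round(s_5, k_5) = 0x95
s_7 = Round(s_6, k_6) = 0x5E
s_8 = Round(s_7, k_7) = 0xE1

0xDB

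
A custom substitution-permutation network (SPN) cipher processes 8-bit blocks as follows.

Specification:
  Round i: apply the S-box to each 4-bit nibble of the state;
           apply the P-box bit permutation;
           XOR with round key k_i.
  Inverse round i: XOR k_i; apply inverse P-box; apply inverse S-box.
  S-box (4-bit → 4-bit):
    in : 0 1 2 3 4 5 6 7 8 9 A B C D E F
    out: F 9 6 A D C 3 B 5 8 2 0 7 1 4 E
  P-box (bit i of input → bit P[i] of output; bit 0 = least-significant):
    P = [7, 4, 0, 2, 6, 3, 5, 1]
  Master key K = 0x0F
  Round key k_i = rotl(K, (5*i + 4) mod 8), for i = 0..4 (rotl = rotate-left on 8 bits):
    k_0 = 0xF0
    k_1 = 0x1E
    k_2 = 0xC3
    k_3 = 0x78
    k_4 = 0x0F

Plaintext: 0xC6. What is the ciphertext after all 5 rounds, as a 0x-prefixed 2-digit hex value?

0x63

s_0 = plaintext = 0xC6
s_1 = Round(s_0, k_0) = 0x08
s_2 = Round(s_1, k_1) = 0xF5
s_3 = Round(s_2, k_2) = 0xEC
s_4 = Round(s_3, k_3) = 0xC9
s_5 = Round(s_4, k_4) = 0x63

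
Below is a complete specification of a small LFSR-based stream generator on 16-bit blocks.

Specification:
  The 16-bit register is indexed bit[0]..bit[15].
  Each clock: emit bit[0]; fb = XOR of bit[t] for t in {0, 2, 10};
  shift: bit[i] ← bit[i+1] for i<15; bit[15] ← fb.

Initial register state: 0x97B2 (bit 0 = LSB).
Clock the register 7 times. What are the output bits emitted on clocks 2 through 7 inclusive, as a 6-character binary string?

100110

reg_0 = 0x97B2
clock 1: out=0, reg = 0xCBD9
clock 2: out=1, reg = 0xE5EC
clock 3: out=0, reg = 0x72F6
clock 4: out=0, reg = 0xB97B
clock 5: out=1, reg = 0xDCBD
clock 6: out=1, reg = 0xEE5E
clock 7: out=0, reg = 0x772F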